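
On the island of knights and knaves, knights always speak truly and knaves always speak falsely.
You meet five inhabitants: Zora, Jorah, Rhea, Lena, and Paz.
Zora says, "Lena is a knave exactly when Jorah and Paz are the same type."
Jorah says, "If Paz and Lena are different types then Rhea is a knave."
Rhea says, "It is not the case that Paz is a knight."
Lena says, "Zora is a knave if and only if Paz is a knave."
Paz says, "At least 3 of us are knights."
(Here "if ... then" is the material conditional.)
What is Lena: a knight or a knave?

Consistent assignments: {Zora=knave, Jorah=knave, Rhea=knight, Lena=knight, Paz=knave}
In every consistent assignment, Lena is a knight.

Lena is a knight.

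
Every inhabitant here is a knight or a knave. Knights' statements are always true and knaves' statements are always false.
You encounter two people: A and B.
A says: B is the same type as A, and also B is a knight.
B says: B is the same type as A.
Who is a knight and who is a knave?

A is a knight and B is a knight.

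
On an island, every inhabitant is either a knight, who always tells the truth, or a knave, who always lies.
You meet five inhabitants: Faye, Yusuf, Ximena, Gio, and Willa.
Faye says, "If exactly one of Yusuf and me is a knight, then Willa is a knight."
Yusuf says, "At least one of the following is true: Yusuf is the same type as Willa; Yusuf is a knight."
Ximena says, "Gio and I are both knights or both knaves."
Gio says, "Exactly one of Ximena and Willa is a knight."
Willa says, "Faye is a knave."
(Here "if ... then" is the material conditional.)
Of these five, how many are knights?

The unique consistent assignment is Faye=knight, Yusuf=knight, Ximena=knight, Gio=knight, Willa=knave.
That has 4 knights.

4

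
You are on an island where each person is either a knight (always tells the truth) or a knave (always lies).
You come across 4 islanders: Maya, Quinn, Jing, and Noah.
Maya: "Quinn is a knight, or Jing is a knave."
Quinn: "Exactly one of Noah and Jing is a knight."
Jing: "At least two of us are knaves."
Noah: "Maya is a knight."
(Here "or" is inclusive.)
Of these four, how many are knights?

3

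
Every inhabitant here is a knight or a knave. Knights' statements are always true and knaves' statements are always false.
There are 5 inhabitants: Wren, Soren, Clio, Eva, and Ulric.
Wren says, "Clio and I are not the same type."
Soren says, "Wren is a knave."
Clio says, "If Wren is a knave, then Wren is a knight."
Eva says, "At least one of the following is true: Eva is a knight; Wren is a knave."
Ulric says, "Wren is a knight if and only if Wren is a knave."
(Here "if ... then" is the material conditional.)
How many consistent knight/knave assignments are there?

1

Consistent assignments:
  Wren=knave, Soren=knight, Clio=knave, Eva=knight, Ulric=knave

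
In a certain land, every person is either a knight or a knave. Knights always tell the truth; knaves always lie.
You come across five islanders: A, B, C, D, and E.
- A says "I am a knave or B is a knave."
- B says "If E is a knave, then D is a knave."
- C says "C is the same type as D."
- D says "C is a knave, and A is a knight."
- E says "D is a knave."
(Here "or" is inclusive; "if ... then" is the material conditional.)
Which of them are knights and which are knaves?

A is a knight, B is a knave, C is a knave, D is a knight, and E is a knave.

A (knight): "I am a knave or B is a knave" — true. ✓
B is a knave, and the claim "if E is a knave, then D is a knave" is indeed False.
C is a knave, so "C is the same type as D" must be False — and it is.
As a knight, D's statement "C is a knave, and A is a knight" should be true; it is.
E is a knave; "D is a knave" is False, as required.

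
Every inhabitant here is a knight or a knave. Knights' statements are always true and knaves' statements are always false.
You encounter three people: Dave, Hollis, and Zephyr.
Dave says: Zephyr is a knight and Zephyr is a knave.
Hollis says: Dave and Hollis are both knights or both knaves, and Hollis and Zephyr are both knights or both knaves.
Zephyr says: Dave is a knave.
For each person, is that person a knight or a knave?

Knights: Zephyr. Knaves: Dave and Hollis.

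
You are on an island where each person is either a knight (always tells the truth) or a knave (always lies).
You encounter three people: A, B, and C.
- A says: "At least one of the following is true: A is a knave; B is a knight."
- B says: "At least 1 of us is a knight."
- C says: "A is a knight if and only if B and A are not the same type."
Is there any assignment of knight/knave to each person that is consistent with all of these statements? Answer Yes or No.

One consistent assignment: A=knight, B=knight, C=knave.

Yes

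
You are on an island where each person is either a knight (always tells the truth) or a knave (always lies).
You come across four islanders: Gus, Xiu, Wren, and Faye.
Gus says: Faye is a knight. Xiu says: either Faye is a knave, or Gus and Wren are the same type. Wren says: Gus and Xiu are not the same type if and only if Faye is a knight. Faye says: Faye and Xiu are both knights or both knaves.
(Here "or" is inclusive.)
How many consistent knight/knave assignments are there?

Consistent assignments:
  Gus=knave, Xiu=knight, Wren=knave, Faye=knave

1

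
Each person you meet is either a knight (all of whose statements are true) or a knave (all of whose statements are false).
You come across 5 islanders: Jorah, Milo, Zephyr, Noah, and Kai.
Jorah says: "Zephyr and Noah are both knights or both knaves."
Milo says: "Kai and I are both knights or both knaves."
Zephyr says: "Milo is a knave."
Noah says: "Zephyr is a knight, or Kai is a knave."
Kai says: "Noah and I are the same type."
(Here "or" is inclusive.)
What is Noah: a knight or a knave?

Noah is a knight.

Consistent assignments: {Jorah=knight, Milo=knave, Zephyr=knight, Noah=knight, Kai=knight}
In every consistent assignment, Noah is a knight.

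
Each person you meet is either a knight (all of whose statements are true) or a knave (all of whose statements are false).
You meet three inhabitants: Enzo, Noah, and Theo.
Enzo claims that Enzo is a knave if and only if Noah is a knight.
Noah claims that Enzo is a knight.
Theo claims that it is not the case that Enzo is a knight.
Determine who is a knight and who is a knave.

Knights: Theo. Knaves: Enzo and Noah.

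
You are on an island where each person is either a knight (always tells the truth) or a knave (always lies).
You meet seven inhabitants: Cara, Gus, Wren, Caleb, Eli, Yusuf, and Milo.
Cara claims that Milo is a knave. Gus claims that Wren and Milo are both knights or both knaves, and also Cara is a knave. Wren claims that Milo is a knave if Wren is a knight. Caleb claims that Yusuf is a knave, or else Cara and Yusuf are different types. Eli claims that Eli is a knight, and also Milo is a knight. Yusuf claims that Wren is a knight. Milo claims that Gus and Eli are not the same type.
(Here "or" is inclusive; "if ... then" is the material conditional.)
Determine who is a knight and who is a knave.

Cara is a knight, Gus is a knave, Wren is a knight, Caleb is a knave, Eli is a knave, Yusuf is a knight, and Milo is a knave.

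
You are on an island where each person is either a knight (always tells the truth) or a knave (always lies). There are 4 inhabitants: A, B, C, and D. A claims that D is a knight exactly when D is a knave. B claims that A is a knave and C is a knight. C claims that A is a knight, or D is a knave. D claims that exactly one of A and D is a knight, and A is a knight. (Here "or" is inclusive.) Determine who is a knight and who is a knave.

A is a knave, so "D is a knight exactly when D is a knave" must be false — and it is.
B is a knight, so "A is a knave and C is a knight" must be True — and it is.
C (knight): "A is a knight, or D is a knave" — True. ✓
Since D is a knave, "exactly one of A and D is a knight, and A is a knight" needs to be false, which holds.

A is a knave, B is a knight, C is a knight, and D is a knave.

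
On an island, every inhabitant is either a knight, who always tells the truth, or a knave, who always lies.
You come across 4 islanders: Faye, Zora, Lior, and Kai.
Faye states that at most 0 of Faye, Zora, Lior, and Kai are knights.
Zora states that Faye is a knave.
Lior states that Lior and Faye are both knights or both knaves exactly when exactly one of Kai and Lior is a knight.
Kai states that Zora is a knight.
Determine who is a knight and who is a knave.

Faye is a knave, Zora is a knight, Lior is a knight, and Kai is a knight.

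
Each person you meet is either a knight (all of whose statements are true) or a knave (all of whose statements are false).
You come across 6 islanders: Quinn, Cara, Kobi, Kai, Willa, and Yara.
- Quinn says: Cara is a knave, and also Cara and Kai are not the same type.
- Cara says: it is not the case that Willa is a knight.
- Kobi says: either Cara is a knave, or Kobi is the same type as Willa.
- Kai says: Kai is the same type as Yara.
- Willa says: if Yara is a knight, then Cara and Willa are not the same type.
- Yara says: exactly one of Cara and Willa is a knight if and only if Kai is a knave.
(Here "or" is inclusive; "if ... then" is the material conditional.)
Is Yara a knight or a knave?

Yara is a knight.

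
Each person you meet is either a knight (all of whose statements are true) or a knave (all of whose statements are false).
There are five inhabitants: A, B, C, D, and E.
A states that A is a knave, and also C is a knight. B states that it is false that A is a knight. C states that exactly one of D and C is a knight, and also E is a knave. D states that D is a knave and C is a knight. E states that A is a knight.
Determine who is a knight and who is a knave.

Suppose A is a knight. Then A's statement "A is a knave, and also C is a knight" would have to be true. Checking the 16 ways to assign the others, none is consistent with every speaker.
(For instance, with B=knight, C=knave, D=knave, E=knave, A's claim "A is a knave, and also C is a knight" comes out false where it would need to be true.)
So A must be a knave, making "A is a knave, and also C is a knight" false. Taking A=knave, B=knight, C=knave, D=knave, E=knave, each remaining statement checks out:
  B (knight): "it is false that A is a knight" — true. ✓
  C (knave): "exactly one of D and C is a knight, and also E is a knave" — false. ✓
  D (knave): "D is a knave and C is a knight" — false. ✓
  E (knave): "A is a knight" — false. ✓
This is the unique consistent assignment.

Knights: B. Knaves: A, C, D, and E.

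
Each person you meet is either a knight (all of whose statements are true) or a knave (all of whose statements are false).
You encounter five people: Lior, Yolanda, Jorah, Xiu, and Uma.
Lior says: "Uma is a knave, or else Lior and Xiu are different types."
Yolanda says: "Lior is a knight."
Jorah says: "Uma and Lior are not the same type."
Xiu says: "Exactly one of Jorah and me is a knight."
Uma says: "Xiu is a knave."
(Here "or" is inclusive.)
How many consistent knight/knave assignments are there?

Consistent assignments:
  Lior=knight, Yolanda=knight, Jorah=knave, Xiu=knave, Uma=knight

1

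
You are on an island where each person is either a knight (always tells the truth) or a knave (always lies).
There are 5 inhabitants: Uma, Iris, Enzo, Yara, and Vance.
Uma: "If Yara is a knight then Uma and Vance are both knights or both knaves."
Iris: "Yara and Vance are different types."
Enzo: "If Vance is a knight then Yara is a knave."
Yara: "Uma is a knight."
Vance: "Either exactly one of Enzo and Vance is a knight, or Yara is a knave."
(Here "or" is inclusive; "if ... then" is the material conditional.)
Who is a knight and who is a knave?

Uma is a knight, Iris is a knave, Enzo is a knave, Yara is a knight, and Vance is a knight.

Suppose Uma is a knave. Then Uma's statement "if Yara is a knight then Uma and Vance are both knights or both knaves" would have to be false. Checking the 16 ways to assign the others, none is consistent with every speaker.
(For instance, with Iris=knave, Enzo=knave, Yara=knight, Vance=knight, Yara's claim "Uma is a knight" comes out false where it would need to be true.)
So Uma must be a knight, making "if Yara is a knight then Uma and Vance are both knights or both knaves" true. Taking Uma=knight, Iris=knave, Enzo=knave, Yara=knight, Vance=knight, each remaining statement checks out:
  Iris (knave): "Yara and Vance are different types" — false. ✓
  Enzo (knave): "if Vance is a knight then Yara is a knave" — false. ✓
  Yara (knight): "Uma is a knight" — true. ✓
  Vance (knight): "either exactly one of Enzo and Vance is a knight, or Yara is a knave" — true. ✓
This is the unique consistent assignment.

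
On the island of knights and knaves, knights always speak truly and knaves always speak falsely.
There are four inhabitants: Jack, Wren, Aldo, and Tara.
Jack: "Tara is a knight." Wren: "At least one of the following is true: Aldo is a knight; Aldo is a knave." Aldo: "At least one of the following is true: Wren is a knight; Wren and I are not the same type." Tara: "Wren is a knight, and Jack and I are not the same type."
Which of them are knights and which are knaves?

Knights: Wren and Aldo. Knaves: Jack and Tara.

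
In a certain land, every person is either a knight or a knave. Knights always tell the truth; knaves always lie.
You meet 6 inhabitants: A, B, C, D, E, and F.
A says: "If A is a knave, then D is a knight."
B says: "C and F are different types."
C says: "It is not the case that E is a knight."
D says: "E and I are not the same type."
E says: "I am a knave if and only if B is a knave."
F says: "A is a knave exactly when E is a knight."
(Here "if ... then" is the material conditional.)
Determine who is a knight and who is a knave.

A is a knave, B is a knight, C is a knight, D is a knave, E is a knave, and F is a knave.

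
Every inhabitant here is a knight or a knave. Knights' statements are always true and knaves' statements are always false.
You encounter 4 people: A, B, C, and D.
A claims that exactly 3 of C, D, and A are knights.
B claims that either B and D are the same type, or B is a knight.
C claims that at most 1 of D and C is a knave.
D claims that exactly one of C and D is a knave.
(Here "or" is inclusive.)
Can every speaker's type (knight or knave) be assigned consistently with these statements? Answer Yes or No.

Yes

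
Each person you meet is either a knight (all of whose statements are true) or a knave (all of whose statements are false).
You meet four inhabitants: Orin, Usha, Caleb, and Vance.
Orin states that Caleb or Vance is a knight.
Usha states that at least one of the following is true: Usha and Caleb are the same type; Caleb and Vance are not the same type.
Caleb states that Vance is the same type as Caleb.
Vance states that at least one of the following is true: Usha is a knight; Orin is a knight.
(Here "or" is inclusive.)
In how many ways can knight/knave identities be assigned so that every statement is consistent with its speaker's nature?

3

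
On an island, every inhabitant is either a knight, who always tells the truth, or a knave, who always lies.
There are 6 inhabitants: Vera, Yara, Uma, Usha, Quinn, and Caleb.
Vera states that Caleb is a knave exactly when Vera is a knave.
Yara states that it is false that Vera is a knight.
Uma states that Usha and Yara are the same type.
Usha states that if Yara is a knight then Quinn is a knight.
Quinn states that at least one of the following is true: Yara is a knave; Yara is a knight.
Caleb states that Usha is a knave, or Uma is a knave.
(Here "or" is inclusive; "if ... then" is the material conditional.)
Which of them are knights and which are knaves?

Vera (knight): "Caleb is a knave exactly when Vera is a knave" — true. ✓
Yara is a knave, so "it is false that Vera is a knight" must be False — and it is.
Uma (knave): "Usha and Yara are the same type" — False. ✓
Since Usha is a knight, "if Yara is a knight then Quinn is a knight" needs to be true, which holds.
Since Quinn is a knight, "at least one of the following is true: Yara is a knave; Yara is a knight" needs to be true, which holds.
Caleb is a knight, so "Usha is a knave, or Uma is a knave" must be true — and it is.

Knights: Vera, Usha, Quinn, and Caleb. Knaves: Yara and Uma.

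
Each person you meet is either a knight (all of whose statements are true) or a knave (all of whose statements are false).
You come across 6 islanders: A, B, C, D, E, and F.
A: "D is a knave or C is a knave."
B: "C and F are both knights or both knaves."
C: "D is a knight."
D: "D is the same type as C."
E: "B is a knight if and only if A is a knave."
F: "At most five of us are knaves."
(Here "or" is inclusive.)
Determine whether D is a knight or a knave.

D is a knight.

Consistent assignments: {A=knave, B=knight, C=knight, D=knight, E=knight, F=knight}
In every consistent assignment, D is a knight.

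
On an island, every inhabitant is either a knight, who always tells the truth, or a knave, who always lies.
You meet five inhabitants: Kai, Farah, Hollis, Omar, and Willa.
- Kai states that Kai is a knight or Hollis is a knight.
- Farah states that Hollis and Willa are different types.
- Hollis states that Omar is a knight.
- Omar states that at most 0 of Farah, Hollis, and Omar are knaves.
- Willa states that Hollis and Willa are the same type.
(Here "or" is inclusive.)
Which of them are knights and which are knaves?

Kai is a knight, Farah is a knight, Hollis is a knight, Omar is a knight, and Willa is a knave.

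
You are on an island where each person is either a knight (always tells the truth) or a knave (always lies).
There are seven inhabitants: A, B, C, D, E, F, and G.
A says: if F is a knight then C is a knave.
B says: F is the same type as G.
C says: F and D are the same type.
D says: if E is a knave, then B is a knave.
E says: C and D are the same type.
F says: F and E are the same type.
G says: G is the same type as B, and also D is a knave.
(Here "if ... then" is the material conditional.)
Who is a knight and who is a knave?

Knights: C, D, E, and F. Knaves: A, B, and G.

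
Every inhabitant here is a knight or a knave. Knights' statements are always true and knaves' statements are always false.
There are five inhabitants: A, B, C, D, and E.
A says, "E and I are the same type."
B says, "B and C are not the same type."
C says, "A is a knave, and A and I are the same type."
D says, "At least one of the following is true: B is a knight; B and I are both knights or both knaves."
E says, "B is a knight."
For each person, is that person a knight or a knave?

A is a knight, B is a knight, C is a knave, D is a knight, and E is a knight.

A is a knight, and the claim "E and I are the same type" is indeed True.
Since B is a knight, "B and C are not the same type" needs to be True, which holds.
C is a knave; "A is a knave, and A and I are the same type" is False, as required.
D (knight): "at least one of the following is true: B is a knight; B and I are both knights or both knaves" — True. ✓
E is a knight, so "B is a knight" must be True — and it is.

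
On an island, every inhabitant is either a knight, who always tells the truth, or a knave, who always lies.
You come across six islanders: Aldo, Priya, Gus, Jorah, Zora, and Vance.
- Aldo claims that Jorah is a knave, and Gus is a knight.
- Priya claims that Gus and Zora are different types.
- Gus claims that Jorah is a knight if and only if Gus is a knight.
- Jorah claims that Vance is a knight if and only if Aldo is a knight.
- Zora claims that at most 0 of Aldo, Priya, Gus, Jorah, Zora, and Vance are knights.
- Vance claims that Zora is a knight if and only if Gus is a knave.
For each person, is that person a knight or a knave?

Aldo is a knave, Priya is a knave, Gus is a knave, Jorah is a knight, Zora is a knave, and Vance is a knave.

Since Aldo is a knave, "Jorah is a knave, and Gus is a knight" needs to be false, which holds.
Priya is a knave; "Gus and Zora are different types" is false, as required.
As a knave, Gus's statement "Jorah is a knight if and only if Gus is a knight" should be false; it is.
Jorah is a knight, and the claim "Vance is a knight if and only if Aldo is a knight" is indeed True.
Zora (knave): "at most 0 of Aldo, Priya, Gus, Jorah, Zora, and Vance are knights" — false. ✓
Since Vance is a knave, "Zora is a knight if and only if Gus is a knave" needs to be false, which holds.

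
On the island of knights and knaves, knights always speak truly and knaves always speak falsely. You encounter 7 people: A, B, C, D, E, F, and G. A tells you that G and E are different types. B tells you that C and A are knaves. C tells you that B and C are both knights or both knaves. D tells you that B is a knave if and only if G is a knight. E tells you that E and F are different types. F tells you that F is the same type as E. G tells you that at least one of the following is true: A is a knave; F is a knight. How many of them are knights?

The unique consistent assignment is A=knave, B=knight, C=knave, D=knave, E=knight, F=knave, G=knight.
That has 3 knights.

3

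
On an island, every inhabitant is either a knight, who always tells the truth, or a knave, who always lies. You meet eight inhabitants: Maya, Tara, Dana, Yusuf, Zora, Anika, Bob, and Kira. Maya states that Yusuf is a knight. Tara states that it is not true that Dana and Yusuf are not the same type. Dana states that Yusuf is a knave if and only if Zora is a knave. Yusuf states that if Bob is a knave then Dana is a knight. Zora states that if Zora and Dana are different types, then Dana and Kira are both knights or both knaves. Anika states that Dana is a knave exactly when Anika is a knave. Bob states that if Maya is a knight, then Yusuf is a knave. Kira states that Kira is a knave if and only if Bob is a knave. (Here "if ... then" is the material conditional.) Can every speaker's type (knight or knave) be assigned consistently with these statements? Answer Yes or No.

Checking all 256 assignments, each has at least one speaker whose statement's truth value contradicts their type.

No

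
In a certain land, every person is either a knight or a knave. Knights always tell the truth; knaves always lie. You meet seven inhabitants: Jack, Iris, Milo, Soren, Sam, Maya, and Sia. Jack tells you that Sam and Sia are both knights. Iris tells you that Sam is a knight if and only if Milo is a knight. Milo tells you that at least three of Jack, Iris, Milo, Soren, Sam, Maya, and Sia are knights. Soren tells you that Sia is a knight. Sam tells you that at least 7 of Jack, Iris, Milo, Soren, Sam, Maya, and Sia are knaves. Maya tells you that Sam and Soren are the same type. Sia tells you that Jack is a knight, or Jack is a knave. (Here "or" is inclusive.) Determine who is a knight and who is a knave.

Knights: Milo, Soren, and Sia. Knaves: Jack, Iris, Sam, and Maya.

Jack is a knave, so "Sam and Sia are both knights" must be false — and it is.
Iris is a knave; "Sam is a knight if and only if Milo is a knight" is false, as required.
Since Milo is a knight, "at least three of Jack, Iris, Milo, Soren, Sam, Maya, and Sia are knights" needs to be True, which holds.
Soren is a knight; "Sia is a knight" is True, as required.
Since Sam is a knave, "at least 7 of Jack, Iris, Milo, Soren, Sam, Maya, and Sia are knaves" needs to be false, which holds.
As a knave, Maya's statement "Sam and Soren are the same type" should be false; it is.
Sia is a knight; "Jack is a knight, or Jack is a knave" is True, as required.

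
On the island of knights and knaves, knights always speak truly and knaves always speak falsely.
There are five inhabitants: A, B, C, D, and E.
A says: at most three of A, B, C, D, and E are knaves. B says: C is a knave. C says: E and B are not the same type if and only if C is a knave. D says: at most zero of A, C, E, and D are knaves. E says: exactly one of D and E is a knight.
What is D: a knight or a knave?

D is a knave.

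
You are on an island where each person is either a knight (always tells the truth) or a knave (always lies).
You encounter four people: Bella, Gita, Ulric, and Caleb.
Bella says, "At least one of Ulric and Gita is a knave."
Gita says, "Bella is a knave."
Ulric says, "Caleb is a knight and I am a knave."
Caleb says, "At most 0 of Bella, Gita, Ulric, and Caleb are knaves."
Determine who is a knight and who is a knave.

Knights: Bella. Knaves: Gita, Ulric, and Caleb.

Suppose Bella is a knave. Then Bella's statement "at least one of Ulric and Gita is a knave" would have to be false. Checking the 8 ways to assign the others, none is consistent with every speaker.
(For instance, with Gita=knave, Ulric=knave, Caleb=knave, Bella's claim "at least one of Ulric and Gita is a knave" comes out true where it would need to be false.)
So Bella must be a knight, making "at least one of Ulric and Gita is a knave" true. Taking Bella=knight, Gita=knave, Ulric=knave, Caleb=knave, each remaining statement checks out:
  Gita (knave): "Bella is a knave" — false. ✓
  Ulric (knave): "Caleb is a knight and I am a knave" — false. ✓
  Caleb (knave): "at most 0 of Bella, Gita, Ulric, and Caleb are knaves" — false. ✓
This is the unique consistent assignment.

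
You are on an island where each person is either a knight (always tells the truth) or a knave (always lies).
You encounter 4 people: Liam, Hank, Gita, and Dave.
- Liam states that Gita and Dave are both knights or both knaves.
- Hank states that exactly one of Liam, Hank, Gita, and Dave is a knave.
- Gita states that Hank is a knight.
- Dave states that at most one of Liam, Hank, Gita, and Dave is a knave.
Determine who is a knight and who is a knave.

Liam is a knight, so "Gita and Dave are both knights or both knaves" must be true — and it is.
Hank is a knave, so "exactly one of Liam, Hank, Gita, and Dave is a knave" must be False — and it is.
Gita (knave): "Hank is a knight" — False. ✓
Since Dave is a knave, "at most one of Liam, Hank, Gita, and Dave is a knave" needs to be False, which holds.

Liam is a knight, Hank is a knave, Gita is a knave, and Dave is a knave.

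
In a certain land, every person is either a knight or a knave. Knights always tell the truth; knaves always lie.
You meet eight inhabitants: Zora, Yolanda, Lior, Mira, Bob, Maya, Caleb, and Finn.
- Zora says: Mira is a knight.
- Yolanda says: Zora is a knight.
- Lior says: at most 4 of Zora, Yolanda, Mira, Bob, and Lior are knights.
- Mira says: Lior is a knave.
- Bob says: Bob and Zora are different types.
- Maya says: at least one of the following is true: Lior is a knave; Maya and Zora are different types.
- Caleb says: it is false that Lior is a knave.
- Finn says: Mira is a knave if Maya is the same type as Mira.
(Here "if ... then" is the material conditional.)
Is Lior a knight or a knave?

Lior is a knight.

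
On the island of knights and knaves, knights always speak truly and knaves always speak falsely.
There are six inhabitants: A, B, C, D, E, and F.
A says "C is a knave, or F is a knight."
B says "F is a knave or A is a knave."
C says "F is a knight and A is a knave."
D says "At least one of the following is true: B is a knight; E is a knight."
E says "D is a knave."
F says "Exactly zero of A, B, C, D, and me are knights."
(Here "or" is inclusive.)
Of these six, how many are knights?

3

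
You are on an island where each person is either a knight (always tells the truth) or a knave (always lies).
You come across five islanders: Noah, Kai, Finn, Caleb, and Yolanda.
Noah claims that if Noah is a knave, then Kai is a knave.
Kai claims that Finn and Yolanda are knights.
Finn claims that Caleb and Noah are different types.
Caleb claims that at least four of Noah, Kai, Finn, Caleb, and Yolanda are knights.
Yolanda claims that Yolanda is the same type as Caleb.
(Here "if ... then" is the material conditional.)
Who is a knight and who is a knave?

Knights: Kai, Finn, Caleb, and Yolanda. Knaves: Noah.

Noah is a knave, so "if Noah is a knave, then Kai is a knave" must be false — and it is.
Kai (knight): "Finn and Yolanda are knights" — true. ✓
As a knight, Finn's statement "Caleb and Noah are different types" should be true; it is.
Since Caleb is a knight, "at least four of Noah, Kai, Finn, Caleb, and Yolanda are knights" needs to be true, which holds.
Yolanda is a knight, so "Yolanda is the same type as Caleb" must be true — and it is.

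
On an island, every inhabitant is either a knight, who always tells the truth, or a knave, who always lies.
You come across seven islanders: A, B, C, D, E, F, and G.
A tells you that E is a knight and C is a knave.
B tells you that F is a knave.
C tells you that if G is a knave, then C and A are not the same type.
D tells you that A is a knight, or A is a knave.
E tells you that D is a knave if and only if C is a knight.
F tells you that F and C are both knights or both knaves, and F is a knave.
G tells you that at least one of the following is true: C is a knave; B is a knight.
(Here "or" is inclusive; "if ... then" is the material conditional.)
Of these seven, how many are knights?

The unique consistent assignment is A=knave, B=knight, C=knight, D=knight, E=knave, F=knave, G=knight.
That has 4 knights.

4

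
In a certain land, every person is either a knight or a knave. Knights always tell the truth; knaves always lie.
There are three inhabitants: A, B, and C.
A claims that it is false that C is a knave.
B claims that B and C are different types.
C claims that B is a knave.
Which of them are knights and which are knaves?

Suppose A is a knight. Then A's statement "it is false that C is a knave" would have to be true. Checking the 4 ways to assign the others, none is consistent with every speaker.
(For instance, with B=knight, C=knave, A's claim "it is false that C is a knave" comes out false where it would need to be true.)
So A must be a knave, making "it is false that C is a knave" false. Taking A=knave, B=knight, C=knave, each remaining statement checks out:
  B (knight): "B and C are different types" — true. ✓
  C (knave): "B is a knave" — false. ✓
This is the unique consistent assignment.

Knights: B. Knaves: A and C.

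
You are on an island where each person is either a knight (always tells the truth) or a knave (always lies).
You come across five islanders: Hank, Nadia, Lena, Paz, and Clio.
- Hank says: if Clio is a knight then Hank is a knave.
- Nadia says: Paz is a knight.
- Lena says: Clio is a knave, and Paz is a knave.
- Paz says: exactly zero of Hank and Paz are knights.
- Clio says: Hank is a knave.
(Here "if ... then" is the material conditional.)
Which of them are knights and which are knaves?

Suppose Hank is a knave. Then Hank's statement "if Clio is a knight then Hank is a knave" would have to be false. Checking the 16 ways to assign the others, none is consistent with every speaker.
(For instance, with Nadia=knave, Lena=knight, Paz=knave, Clio=knave, Hank's claim "if Clio is a knight then Hank is a knave" comes out true where it would need to be false.)
So Hank must be a knight, making "if Clio is a knight then Hank is a knave" true. Taking Hank=knight, Nadia=knave, Lena=knight, Paz=knave, Clio=knave, each remaining statement checks out:
  Nadia (knave): "Paz is a knight" — false. ✓
  Lena (knight): "Clio is a knave, and Paz is a knave" — true. ✓
  Paz (knave): "exactly zero of Hank and Paz are knights" — false. ✓
  Clio (knave): "Hank is a knave" — false. ✓
This is the unique consistent assignment.

Hank is a knight, Nadia is a knave, Lena is a knight, Paz is a knave, and Clio is a knave.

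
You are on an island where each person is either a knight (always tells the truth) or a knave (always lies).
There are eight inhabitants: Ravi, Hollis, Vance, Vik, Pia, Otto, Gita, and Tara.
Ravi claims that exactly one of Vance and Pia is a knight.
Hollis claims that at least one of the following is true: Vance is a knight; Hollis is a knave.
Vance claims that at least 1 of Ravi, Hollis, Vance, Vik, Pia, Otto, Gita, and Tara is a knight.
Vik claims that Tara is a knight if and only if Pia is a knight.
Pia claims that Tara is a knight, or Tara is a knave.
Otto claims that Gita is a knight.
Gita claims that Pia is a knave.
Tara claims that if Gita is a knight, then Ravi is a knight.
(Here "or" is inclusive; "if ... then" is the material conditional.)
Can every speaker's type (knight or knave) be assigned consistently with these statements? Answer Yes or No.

One consistent assignment: Ravi=knave, Hollis=knight, Vance=knight, Vik=knight, Pia=knight, Otto=knave, Gita=knave, Tara=knight.

Yes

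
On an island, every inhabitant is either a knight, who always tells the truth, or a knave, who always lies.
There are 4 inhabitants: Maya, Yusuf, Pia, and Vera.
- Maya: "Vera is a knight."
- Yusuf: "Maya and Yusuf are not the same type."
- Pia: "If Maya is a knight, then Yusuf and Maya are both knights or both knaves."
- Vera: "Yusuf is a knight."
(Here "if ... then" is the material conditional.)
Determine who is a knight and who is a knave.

Maya is a knave, so "Vera is a knight" must be false — and it is.
Yusuf is a knave, so "Maya and Yusuf are not the same type" must be false — and it is.
Pia is a knight, so "if Maya is a knight, then Yusuf and Maya are both knights or both knaves" must be True — and it is.
Vera is a knave, so "Yusuf is a knight" must be false — and it is.

Maya is a knave, Yusuf is a knave, Pia is a knight, and Vera is a knave.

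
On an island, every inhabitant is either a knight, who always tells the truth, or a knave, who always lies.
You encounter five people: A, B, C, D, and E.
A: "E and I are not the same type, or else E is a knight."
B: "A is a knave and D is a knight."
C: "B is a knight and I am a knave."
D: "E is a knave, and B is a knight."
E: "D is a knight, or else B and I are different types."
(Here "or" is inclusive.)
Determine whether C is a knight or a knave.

C is a knave.

Consistent assignments: {A=knight, B=knave, C=knave, D=knave, E=knight}; {A=knight, B=knave, C=knave, D=knave, E=knave}; {A=knave, B=knave, C=knave, D=knave, E=knave}
In every consistent assignment, C is a knave.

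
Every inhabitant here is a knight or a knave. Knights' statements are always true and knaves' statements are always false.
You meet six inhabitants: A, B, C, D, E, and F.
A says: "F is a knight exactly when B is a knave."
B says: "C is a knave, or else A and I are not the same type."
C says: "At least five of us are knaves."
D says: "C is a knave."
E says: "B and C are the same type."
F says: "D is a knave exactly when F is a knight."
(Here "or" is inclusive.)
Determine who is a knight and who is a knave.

Since A is a knave, "F is a knight exactly when B is a knave" needs to be false, which holds.
B (knave): "C is a knave, or else A and I are not the same type" — false. ✓
C is a knight; "at least five of us are knaves" is True, as required.
D is a knave, so "C is a knave" must be false — and it is.
E is a knave, so "B and C are the same type" must be false — and it is.
F is a knave, so "D is a knave exactly when F is a knight" must be false — and it is.

Knights: C. Knaves: A, B, D, E, and F.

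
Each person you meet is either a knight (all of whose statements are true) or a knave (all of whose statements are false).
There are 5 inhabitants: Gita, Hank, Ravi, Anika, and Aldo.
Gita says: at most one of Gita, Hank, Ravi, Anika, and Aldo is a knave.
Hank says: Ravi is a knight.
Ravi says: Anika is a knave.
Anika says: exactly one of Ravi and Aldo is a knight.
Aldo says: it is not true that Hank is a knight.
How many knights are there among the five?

The unique consistent assignment is Gita=knave, Hank=knave, Ravi=knave, Anika=knight, Aldo=knight.
That has 2 knights.

2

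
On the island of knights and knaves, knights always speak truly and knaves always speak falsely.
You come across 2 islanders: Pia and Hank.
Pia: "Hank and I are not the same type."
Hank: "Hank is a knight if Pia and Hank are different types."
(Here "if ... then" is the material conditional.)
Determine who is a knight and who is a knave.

Knights: Pia. Knaves: Hank.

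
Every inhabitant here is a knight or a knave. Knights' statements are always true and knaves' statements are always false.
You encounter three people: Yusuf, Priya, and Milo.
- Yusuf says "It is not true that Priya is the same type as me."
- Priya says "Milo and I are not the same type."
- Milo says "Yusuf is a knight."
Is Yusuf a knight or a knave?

Yusuf is a knave.

Consistent assignments: {Yusuf=knave, Priya=knave, Milo=knave}
In every consistent assignment, Yusuf is a knave.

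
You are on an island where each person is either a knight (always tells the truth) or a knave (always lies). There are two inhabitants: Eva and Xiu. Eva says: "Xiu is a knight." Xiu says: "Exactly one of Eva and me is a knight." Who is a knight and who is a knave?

As a knave, Eva's statement "Xiu is a knight" should be False; it is.
Since Xiu is a knave, "exactly one of Eva and me is a knight" needs to be False, which holds.

Eva is a knave and Xiu is a knave.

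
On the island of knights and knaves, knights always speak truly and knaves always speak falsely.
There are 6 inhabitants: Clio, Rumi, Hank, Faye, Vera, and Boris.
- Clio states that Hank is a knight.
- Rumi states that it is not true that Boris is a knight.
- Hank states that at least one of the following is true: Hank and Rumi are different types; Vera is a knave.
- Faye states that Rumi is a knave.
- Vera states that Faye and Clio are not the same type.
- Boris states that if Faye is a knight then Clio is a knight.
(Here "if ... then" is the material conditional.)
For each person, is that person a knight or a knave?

Clio is a knight, Rumi is a knave, Hank is a knight, Faye is a knight, Vera is a knave, and Boris is a knight.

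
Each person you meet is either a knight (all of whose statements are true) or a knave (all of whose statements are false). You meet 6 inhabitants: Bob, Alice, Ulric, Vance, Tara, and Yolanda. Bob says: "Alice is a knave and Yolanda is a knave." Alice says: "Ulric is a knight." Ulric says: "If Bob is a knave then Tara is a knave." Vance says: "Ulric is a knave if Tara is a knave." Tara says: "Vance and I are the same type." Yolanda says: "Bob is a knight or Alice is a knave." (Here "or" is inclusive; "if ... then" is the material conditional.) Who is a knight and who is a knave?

Since Bob is a knave, "Alice is a knave and Yolanda is a knave" needs to be false, which holds.
Alice is a knave, and the claim "Ulric is a knight" is indeed false.
Ulric is a knave, so "if Bob is a knave then Tara is a knave" must be false — and it is.
As a knight, Vance's statement "Ulric is a knave if Tara is a knave" should be True; it is.
As a knight, Tara's statement "Vance and I are the same type" should be True; it is.
Yolanda is a knight; "Bob is a knight or Alice is a knave" is True, as required.

Bob is a knave, Alice is a knave, Ulric is a knave, Vance is a knight, Tara is a knight, and Yolanda is a knight.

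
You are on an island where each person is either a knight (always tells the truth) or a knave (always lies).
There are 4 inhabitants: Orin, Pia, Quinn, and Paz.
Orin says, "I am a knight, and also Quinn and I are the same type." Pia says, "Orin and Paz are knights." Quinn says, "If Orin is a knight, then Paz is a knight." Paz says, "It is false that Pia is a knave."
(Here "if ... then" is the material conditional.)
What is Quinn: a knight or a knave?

Quinn is a knight.

Consistent assignments: {Orin=knight, Pia=knight, Quinn=knight, Paz=knight}; {Orin=knave, Pia=knave, Quinn=knight, Paz=knave}
In every consistent assignment, Quinn is a knight.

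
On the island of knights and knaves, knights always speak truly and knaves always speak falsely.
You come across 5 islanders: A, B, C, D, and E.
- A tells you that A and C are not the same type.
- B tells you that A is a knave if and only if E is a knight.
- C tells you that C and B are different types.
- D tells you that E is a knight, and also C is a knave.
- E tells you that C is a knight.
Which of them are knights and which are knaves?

As a knave, A's statement "A and C are not the same type" should be False; it is.
Since B is a knave, "A is a knave if and only if E is a knight" needs to be False, which holds.
C is a knave, so "C and B are different types" must be False — and it is.
D is a knave, so "E is a knight, and also C is a knave" must be False — and it is.
E is a knave, and the claim "C is a knight" is indeed False.

A is a knave, B is a knave, C is a knave, D is a knave, and E is a knave.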